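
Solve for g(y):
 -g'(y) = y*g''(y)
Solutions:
 g(y) = C1 + C2*log(y)


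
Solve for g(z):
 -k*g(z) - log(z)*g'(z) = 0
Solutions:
 g(z) = C1*exp(-k*li(z))


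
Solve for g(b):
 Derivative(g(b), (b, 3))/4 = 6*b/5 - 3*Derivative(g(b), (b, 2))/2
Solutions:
 g(b) = C1 + C2*b + C3*exp(-6*b) + 2*b^3/15 - b^2/15


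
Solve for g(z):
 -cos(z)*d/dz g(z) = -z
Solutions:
 g(z) = C1 + Integral(z/cos(z), z)


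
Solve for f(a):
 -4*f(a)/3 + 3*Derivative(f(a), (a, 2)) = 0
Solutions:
 f(a) = C1*exp(-2*a/3) + C2*exp(2*a/3)


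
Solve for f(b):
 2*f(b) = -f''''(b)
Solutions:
 f(b) = (C1*sin(2^(3/4)*b/2) + C2*cos(2^(3/4)*b/2))*exp(-2^(3/4)*b/2) + (C3*sin(2^(3/4)*b/2) + C4*cos(2^(3/4)*b/2))*exp(2^(3/4)*b/2)


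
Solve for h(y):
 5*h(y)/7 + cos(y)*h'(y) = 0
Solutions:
 h(y) = C1*(sin(y) - 1)^(5/14)/(sin(y) + 1)^(5/14)


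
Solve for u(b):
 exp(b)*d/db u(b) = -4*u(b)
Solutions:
 u(b) = C1*exp(4*exp(-b))


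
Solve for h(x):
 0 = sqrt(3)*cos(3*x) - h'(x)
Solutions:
 h(x) = C1 + sqrt(3)*sin(3*x)/3


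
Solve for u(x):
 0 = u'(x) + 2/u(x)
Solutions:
 u(x) = -sqrt(C1 - 4*x)
 u(x) = sqrt(C1 - 4*x)


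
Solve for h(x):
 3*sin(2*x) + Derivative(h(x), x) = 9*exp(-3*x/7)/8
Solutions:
 h(x) = C1 + 3*cos(2*x)/2 - 21*exp(-3*x/7)/8


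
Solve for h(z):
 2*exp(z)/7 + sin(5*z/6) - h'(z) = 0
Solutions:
 h(z) = C1 + 2*exp(z)/7 - 6*cos(5*z/6)/5


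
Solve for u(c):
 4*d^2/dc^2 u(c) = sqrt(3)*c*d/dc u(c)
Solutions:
 u(c) = C1 + C2*erfi(sqrt(2)*3^(1/4)*c/4)


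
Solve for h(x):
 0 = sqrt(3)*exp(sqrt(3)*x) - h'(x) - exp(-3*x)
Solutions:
 h(x) = C1 + exp(sqrt(3)*x) + exp(-3*x)/3


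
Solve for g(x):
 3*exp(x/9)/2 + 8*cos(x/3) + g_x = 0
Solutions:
 g(x) = C1 - 27*exp(x/9)/2 - 24*sin(x/3)


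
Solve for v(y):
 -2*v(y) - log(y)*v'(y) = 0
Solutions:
 v(y) = C1*exp(-2*li(y))


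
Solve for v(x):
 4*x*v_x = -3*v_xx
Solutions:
 v(x) = C1 + C2*erf(sqrt(6)*x/3)


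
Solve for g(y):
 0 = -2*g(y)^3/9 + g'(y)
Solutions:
 g(y) = -3*sqrt(2)*sqrt(-1/(C1 + 2*y))/2
 g(y) = 3*sqrt(2)*sqrt(-1/(C1 + 2*y))/2


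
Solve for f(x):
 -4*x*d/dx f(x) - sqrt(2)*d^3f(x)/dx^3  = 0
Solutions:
 f(x) = C1 + Integral(C2*airyai(-sqrt(2)*x) + C3*airybi(-sqrt(2)*x), x)


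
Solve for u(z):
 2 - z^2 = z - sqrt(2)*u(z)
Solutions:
 u(z) = sqrt(2)*(z^2 + z - 2)/2


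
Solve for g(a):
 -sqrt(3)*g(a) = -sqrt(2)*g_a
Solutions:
 g(a) = C1*exp(sqrt(6)*a/2)


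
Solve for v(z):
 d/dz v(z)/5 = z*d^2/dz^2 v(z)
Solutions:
 v(z) = C1 + C2*z^(6/5)


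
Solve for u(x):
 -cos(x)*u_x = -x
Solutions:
 u(x) = C1 + Integral(x/cos(x), x)


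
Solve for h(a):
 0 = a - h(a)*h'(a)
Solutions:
 h(a) = -sqrt(C1 + a^2)
 h(a) = sqrt(C1 + a^2)


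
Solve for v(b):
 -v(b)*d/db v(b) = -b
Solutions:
 v(b) = -sqrt(C1 + b^2)
 v(b) = sqrt(C1 + b^2)


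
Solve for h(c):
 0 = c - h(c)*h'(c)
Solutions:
 h(c) = -sqrt(C1 + c^2)
 h(c) = sqrt(C1 + c^2)


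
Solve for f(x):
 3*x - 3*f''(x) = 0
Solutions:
 f(x) = C1 + C2*x + x^3/6


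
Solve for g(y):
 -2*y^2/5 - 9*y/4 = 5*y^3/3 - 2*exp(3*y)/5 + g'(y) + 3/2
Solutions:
 g(y) = C1 - 5*y^4/12 - 2*y^3/15 - 9*y^2/8 - 3*y/2 + 2*exp(3*y)/15


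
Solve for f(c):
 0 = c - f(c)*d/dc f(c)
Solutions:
 f(c) = -sqrt(C1 + c^2)
 f(c) = sqrt(C1 + c^2)


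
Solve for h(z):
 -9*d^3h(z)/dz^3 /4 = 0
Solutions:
 h(z) = C1 + C2*z + C3*z^2


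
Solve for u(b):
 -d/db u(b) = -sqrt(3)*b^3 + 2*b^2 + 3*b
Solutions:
 u(b) = C1 + sqrt(3)*b^4/4 - 2*b^3/3 - 3*b^2/2


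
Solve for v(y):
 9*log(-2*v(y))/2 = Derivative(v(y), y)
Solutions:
 -2*Integral(1/(log(-_y) + log(2)), (_y, v(y)))/9 = C1 - y


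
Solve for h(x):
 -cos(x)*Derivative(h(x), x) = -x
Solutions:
 h(x) = C1 + Integral(x/cos(x), x)


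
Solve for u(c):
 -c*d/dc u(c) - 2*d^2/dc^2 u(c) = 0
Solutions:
 u(c) = C1 + C2*erf(c/2)


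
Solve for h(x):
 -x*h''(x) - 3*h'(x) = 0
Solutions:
 h(x) = C1 + C2/x^2


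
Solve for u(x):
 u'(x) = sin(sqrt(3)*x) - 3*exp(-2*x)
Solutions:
 u(x) = C1 - sqrt(3)*cos(sqrt(3)*x)/3 + 3*exp(-2*x)/2


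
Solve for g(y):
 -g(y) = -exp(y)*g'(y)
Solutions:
 g(y) = C1*exp(-exp(-y))


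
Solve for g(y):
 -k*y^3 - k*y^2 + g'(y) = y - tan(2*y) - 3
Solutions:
 g(y) = C1 + k*y^4/4 + k*y^3/3 + y^2/2 - 3*y + log(cos(2*y))/2


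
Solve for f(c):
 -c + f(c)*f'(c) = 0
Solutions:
 f(c) = -sqrt(C1 + c^2)
 f(c) = sqrt(C1 + c^2)


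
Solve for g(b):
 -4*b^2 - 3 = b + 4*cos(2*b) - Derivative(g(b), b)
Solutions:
 g(b) = C1 + 4*b^3/3 + b^2/2 + 3*b + 2*sin(2*b)


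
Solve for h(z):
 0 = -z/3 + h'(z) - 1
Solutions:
 h(z) = C1 + z^2/6 + z


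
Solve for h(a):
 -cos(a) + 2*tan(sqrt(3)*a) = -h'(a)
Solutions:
 h(a) = C1 + 2*sqrt(3)*log(cos(sqrt(3)*a))/3 + sin(a)


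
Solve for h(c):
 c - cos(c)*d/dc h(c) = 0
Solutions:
 h(c) = C1 + Integral(c/cos(c), c)


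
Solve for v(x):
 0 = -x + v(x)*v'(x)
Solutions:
 v(x) = -sqrt(C1 + x^2)
 v(x) = sqrt(C1 + x^2)


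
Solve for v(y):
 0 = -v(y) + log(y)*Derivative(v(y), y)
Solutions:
 v(y) = C1*exp(li(y))


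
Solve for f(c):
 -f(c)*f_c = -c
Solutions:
 f(c) = -sqrt(C1 + c^2)
 f(c) = sqrt(C1 + c^2)


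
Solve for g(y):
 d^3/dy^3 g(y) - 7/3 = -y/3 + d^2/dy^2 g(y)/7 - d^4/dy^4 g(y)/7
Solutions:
 g(y) = C1 + C2*y + C3*exp(y*(-7 + sqrt(53))/2) + C4*exp(-y*(7 + sqrt(53))/2) + 7*y^3/18


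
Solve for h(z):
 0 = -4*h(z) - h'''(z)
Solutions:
 h(z) = C3*exp(-2^(2/3)*z) + (C1*sin(2^(2/3)*sqrt(3)*z/2) + C2*cos(2^(2/3)*sqrt(3)*z/2))*exp(2^(2/3)*z/2)


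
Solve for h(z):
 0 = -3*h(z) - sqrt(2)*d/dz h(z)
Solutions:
 h(z) = C1*exp(-3*sqrt(2)*z/2)


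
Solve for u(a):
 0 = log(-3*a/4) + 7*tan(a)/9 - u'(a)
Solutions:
 u(a) = C1 + a*log(-a) - 2*a*log(2) - a + a*log(3) - 7*log(cos(a))/9


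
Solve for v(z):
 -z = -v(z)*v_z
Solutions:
 v(z) = -sqrt(C1 + z^2)
 v(z) = sqrt(C1 + z^2)


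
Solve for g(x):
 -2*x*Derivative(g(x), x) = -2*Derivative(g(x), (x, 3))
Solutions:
 g(x) = C1 + Integral(C2*airyai(x) + C3*airybi(x), x)


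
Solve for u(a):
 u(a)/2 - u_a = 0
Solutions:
 u(a) = C1*exp(a/2)


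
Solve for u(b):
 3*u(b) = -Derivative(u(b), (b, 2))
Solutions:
 u(b) = C1*sin(sqrt(3)*b) + C2*cos(sqrt(3)*b)


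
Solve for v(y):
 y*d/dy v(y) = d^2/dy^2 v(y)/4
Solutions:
 v(y) = C1 + C2*erfi(sqrt(2)*y)


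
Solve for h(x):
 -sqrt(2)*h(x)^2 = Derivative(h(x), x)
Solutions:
 h(x) = 1/(C1 + sqrt(2)*x)


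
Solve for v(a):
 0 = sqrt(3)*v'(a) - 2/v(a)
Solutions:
 v(a) = -sqrt(C1 + 12*sqrt(3)*a)/3
 v(a) = sqrt(C1 + 12*sqrt(3)*a)/3


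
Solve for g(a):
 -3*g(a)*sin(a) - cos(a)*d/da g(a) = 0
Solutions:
 g(a) = C1*cos(a)^3


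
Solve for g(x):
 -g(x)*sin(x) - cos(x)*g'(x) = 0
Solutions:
 g(x) = C1*cos(x)


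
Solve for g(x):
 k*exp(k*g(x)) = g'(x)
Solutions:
 g(x) = Piecewise((log(-1/(C1*k + k^2*x))/k, Ne(k, 0)), (nan, True))
 g(x) = Piecewise((C1 + k*x, Eq(k, 0)), (nan, True))


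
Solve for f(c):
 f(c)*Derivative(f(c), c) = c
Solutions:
 f(c) = -sqrt(C1 + c^2)
 f(c) = sqrt(C1 + c^2)


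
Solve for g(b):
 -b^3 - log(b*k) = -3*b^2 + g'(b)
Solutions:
 g(b) = C1 - b^4/4 + b^3 - b*log(b*k) + b


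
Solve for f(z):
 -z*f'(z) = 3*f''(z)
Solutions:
 f(z) = C1 + C2*erf(sqrt(6)*z/6)


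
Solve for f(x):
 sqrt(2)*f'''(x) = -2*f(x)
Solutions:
 f(x) = C3*exp(-2^(1/6)*x) + (C1*sin(2^(1/6)*sqrt(3)*x/2) + C2*cos(2^(1/6)*sqrt(3)*x/2))*exp(2^(1/6)*x/2)


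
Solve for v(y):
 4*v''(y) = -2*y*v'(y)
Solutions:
 v(y) = C1 + C2*erf(y/2)


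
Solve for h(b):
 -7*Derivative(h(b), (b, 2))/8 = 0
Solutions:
 h(b) = C1 + C2*b


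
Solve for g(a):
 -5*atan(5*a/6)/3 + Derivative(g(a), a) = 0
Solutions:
 g(a) = C1 + 5*a*atan(5*a/6)/3 - log(25*a^2 + 36)


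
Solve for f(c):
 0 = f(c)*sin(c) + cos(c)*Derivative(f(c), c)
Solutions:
 f(c) = C1*cos(c)


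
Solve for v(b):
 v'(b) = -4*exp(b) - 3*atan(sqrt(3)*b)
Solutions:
 v(b) = C1 - 3*b*atan(sqrt(3)*b) - 4*exp(b) + sqrt(3)*log(3*b^2 + 1)/2


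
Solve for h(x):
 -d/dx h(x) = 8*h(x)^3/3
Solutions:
 h(x) = -sqrt(6)*sqrt(-1/(C1 - 8*x))/2
 h(x) = sqrt(6)*sqrt(-1/(C1 - 8*x))/2


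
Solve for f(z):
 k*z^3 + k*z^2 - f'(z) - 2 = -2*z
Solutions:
 f(z) = C1 + k*z^4/4 + k*z^3/3 + z^2 - 2*z


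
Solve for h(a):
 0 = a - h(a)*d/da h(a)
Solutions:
 h(a) = -sqrt(C1 + a^2)
 h(a) = sqrt(C1 + a^2)


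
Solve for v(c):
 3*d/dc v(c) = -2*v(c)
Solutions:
 v(c) = C1*exp(-2*c/3)


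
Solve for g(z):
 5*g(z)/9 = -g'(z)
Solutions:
 g(z) = C1*exp(-5*z/9)


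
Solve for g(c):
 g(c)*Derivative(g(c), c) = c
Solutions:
 g(c) = -sqrt(C1 + c^2)
 g(c) = sqrt(C1 + c^2)


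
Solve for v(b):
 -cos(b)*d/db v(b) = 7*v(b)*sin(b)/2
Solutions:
 v(b) = C1*cos(b)^(7/2)


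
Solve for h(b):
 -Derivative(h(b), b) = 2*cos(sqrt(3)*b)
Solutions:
 h(b) = C1 - 2*sqrt(3)*sin(sqrt(3)*b)/3


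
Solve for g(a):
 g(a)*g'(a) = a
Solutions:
 g(a) = -sqrt(C1 + a^2)
 g(a) = sqrt(C1 + a^2)


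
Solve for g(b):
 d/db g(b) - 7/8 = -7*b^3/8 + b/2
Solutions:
 g(b) = C1 - 7*b^4/32 + b^2/4 + 7*b/8


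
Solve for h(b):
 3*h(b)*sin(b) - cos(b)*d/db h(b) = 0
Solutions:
 h(b) = C1/cos(b)^3


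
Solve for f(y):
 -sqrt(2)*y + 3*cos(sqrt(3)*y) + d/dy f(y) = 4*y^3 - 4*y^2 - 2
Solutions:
 f(y) = C1 + y^4 - 4*y^3/3 + sqrt(2)*y^2/2 - 2*y - sqrt(3)*sin(sqrt(3)*y)


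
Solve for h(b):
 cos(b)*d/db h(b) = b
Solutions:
 h(b) = C1 + Integral(b/cos(b), b)


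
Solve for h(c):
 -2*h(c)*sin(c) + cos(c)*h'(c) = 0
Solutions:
 h(c) = C1/cos(c)^2


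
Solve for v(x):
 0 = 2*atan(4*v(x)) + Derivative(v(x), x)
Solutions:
 Integral(1/atan(4*_y), (_y, v(x))) = C1 - 2*x


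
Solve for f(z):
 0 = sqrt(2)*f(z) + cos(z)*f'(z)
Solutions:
 f(z) = C1*(sin(z) - 1)^(sqrt(2)/2)/(sin(z) + 1)^(sqrt(2)/2)


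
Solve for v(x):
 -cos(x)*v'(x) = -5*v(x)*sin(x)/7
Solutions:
 v(x) = C1/cos(x)^(5/7)


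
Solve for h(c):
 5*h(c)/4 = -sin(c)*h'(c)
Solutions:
 h(c) = C1*(cos(c) + 1)^(5/8)/(cos(c) - 1)^(5/8)


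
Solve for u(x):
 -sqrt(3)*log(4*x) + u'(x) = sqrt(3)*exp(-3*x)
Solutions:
 u(x) = C1 + sqrt(3)*x*log(x) + sqrt(3)*x*(-1 + 2*log(2)) - sqrt(3)*exp(-3*x)/3


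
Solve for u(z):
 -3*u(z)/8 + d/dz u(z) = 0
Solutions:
 u(z) = C1*exp(3*z/8)


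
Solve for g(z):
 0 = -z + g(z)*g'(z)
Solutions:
 g(z) = -sqrt(C1 + z^2)
 g(z) = sqrt(C1 + z^2)


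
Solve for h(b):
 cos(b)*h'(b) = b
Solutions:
 h(b) = C1 + Integral(b/cos(b), b)


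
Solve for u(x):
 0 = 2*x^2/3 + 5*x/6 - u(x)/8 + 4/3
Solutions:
 u(x) = 16*x^2/3 + 20*x/3 + 32/3


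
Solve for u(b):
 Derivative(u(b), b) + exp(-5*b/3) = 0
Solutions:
 u(b) = C1 + 3*exp(-5*b/3)/5


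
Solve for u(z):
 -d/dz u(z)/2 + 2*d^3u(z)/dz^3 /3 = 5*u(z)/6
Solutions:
 u(z) = C1*exp(-z*((2*sqrt(6) + 5)^(-1/3) + (2*sqrt(6) + 5)^(1/3))/4)*sin(sqrt(3)*z*(-(2*sqrt(6) + 5)^(1/3) + (2*sqrt(6) + 5)^(-1/3))/4) + C2*exp(-z*((2*sqrt(6) + 5)^(-1/3) + (2*sqrt(6) + 5)^(1/3))/4)*cos(sqrt(3)*z*(-(2*sqrt(6) + 5)^(1/3) + (2*sqrt(6) + 5)^(-1/3))/4) + C3*exp(z*((2*sqrt(6) + 5)^(-1/3) + (2*sqrt(6) + 5)^(1/3))/2)


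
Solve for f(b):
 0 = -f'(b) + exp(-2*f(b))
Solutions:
 f(b) = log(-sqrt(C1 + 2*b))
 f(b) = log(C1 + 2*b)/2


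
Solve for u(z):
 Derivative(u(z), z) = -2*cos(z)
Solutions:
 u(z) = C1 - 2*sin(z)


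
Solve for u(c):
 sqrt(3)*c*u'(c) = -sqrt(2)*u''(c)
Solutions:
 u(c) = C1 + C2*erf(6^(1/4)*c/2)


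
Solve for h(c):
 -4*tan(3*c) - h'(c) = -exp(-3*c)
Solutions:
 h(c) = C1 - 2*log(tan(3*c)^2 + 1)/3 - exp(-3*c)/3


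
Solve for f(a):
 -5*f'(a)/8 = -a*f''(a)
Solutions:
 f(a) = C1 + C2*a^(13/8)


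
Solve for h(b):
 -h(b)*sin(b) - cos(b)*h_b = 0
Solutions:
 h(b) = C1*cos(b)


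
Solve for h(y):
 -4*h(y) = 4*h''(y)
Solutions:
 h(y) = C1*sin(y) + C2*cos(y)


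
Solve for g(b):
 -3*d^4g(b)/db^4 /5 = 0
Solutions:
 g(b) = C1 + C2*b + C3*b^2 + C4*b^3


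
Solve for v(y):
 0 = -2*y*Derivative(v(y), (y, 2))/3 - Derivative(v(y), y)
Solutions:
 v(y) = C1 + C2/sqrt(y)


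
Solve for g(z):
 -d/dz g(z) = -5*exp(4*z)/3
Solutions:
 g(z) = C1 + 5*exp(4*z)/12


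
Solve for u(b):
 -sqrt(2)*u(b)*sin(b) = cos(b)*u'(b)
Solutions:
 u(b) = C1*cos(b)^(sqrt(2))


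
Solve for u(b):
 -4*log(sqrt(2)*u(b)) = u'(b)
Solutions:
 Integral(1/(2*log(_y) + log(2)), (_y, u(b)))/2 = C1 - b


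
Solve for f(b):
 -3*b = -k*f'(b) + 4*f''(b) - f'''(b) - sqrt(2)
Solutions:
 f(b) = C1 + C2*exp(b*(2 - sqrt(4 - k))) + C3*exp(b*(sqrt(4 - k) + 2)) + 3*b^2/(2*k) - sqrt(2)*b/k + 12*b/k^2


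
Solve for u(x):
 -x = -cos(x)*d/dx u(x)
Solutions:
 u(x) = C1 + Integral(x/cos(x), x)


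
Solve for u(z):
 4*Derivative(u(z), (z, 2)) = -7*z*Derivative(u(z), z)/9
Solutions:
 u(z) = C1 + C2*erf(sqrt(14)*z/12)


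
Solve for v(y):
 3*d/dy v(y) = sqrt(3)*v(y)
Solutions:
 v(y) = C1*exp(sqrt(3)*y/3)


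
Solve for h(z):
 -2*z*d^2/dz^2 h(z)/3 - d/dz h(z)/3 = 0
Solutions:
 h(z) = C1 + C2*sqrt(z)


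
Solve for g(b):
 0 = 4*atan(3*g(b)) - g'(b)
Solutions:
 Integral(1/atan(3*_y), (_y, g(b))) = C1 + 4*b


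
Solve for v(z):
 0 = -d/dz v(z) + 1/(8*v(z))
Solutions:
 v(z) = -sqrt(C1 + z)/2
 v(z) = sqrt(C1 + z)/2


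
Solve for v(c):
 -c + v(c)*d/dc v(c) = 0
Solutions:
 v(c) = -sqrt(C1 + c^2)
 v(c) = sqrt(C1 + c^2)


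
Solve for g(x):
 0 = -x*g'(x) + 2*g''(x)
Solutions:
 g(x) = C1 + C2*erfi(x/2)


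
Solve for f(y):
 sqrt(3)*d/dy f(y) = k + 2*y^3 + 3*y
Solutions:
 f(y) = C1 + sqrt(3)*k*y/3 + sqrt(3)*y^4/6 + sqrt(3)*y^2/2


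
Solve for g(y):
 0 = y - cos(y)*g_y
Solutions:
 g(y) = C1 + Integral(y/cos(y), y)


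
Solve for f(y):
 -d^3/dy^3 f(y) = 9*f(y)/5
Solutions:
 f(y) = C3*exp(-15^(2/3)*y/5) + (C1*sin(3*3^(1/6)*5^(2/3)*y/10) + C2*cos(3*3^(1/6)*5^(2/3)*y/10))*exp(15^(2/3)*y/10)


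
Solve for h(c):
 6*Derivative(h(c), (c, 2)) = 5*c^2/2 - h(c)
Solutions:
 h(c) = C1*sin(sqrt(6)*c/6) + C2*cos(sqrt(6)*c/6) + 5*c^2/2 - 30


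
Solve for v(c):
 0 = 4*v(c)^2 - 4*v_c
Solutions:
 v(c) = -1/(C1 + c)


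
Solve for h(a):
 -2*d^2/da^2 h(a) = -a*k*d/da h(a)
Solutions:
 h(a) = Piecewise((-sqrt(pi)*C1*erf(a*sqrt(-k)/2)/sqrt(-k) - C2, (k > 0) | (k < 0)), (-C1*a - C2, True))


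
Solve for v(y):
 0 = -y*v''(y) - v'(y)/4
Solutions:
 v(y) = C1 + C2*y^(3/4)


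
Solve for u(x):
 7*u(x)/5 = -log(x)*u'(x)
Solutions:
 u(x) = C1*exp(-7*li(x)/5)


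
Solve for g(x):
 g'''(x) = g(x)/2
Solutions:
 g(x) = C3*exp(2^(2/3)*x/2) + (C1*sin(2^(2/3)*sqrt(3)*x/4) + C2*cos(2^(2/3)*sqrt(3)*x/4))*exp(-2^(2/3)*x/4)


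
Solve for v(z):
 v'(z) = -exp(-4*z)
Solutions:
 v(z) = C1 + exp(-4*z)/4


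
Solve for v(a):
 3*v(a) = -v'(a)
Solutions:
 v(a) = C1*exp(-3*a)


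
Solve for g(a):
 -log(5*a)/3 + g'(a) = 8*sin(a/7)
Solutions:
 g(a) = C1 + a*log(a)/3 - a/3 + a*log(5)/3 - 56*cos(a/7)


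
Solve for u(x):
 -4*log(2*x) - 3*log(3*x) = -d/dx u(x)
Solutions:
 u(x) = C1 + 7*x*log(x) - 7*x + x*log(432)


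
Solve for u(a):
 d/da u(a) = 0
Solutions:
 u(a) = C1


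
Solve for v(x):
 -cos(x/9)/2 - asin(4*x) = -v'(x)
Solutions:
 v(x) = C1 + x*asin(4*x) + sqrt(1 - 16*x^2)/4 + 9*sin(x/9)/2


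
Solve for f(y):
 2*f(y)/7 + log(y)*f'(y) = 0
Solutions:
 f(y) = C1*exp(-2*li(y)/7)


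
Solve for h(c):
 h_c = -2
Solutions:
 h(c) = C1 - 2*c


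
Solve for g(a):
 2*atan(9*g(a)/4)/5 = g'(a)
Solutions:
 Integral(1/atan(9*_y/4), (_y, g(a))) = C1 + 2*a/5


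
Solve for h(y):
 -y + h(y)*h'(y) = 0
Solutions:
 h(y) = -sqrt(C1 + y^2)
 h(y) = sqrt(C1 + y^2)


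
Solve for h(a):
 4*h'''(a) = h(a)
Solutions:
 h(a) = C3*exp(2^(1/3)*a/2) + (C1*sin(2^(1/3)*sqrt(3)*a/4) + C2*cos(2^(1/3)*sqrt(3)*a/4))*exp(-2^(1/3)*a/4)


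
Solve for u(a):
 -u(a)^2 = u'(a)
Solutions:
 u(a) = 1/(C1 + a)


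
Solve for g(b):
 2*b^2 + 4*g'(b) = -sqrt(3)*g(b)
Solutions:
 g(b) = C1*exp(-sqrt(3)*b/4) - 2*sqrt(3)*b^2/3 + 16*b/3 - 64*sqrt(3)/9


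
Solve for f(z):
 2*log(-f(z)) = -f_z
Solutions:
 -li(-f(z)) = C1 - 2*z


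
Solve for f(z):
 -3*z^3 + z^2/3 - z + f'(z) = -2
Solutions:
 f(z) = C1 + 3*z^4/4 - z^3/9 + z^2/2 - 2*z


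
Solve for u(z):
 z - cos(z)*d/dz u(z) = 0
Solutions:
 u(z) = C1 + Integral(z/cos(z), z)


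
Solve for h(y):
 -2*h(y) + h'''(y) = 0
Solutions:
 h(y) = C3*exp(2^(1/3)*y) + (C1*sin(2^(1/3)*sqrt(3)*y/2) + C2*cos(2^(1/3)*sqrt(3)*y/2))*exp(-2^(1/3)*y/2)


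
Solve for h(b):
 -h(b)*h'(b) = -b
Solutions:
 h(b) = -sqrt(C1 + b^2)
 h(b) = sqrt(C1 + b^2)


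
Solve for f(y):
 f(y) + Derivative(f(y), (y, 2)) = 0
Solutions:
 f(y) = C1*sin(y) + C2*cos(y)


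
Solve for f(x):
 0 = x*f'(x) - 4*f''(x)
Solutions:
 f(x) = C1 + C2*erfi(sqrt(2)*x/4)


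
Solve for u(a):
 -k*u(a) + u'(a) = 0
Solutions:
 u(a) = C1*exp(a*k)


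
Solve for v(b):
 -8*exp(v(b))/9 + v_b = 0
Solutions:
 v(b) = log(-1/(C1 + 8*b)) + 2*log(3)


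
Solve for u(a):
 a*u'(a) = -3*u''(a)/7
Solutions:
 u(a) = C1 + C2*erf(sqrt(42)*a/6)


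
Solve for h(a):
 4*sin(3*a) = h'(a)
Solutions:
 h(a) = C1 - 4*cos(3*a)/3


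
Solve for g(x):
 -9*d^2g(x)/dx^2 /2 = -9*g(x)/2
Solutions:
 g(x) = C1*exp(-x) + C2*exp(x)


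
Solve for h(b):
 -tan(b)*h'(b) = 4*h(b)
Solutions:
 h(b) = C1/sin(b)^4


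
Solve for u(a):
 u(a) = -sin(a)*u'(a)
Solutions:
 u(a) = C1*sqrt(cos(a) + 1)/sqrt(cos(a) - 1)


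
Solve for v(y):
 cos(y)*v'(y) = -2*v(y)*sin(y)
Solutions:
 v(y) = C1*cos(y)^2


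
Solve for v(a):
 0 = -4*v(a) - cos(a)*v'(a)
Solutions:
 v(a) = C1*(sin(a)^2 - 2*sin(a) + 1)/(sin(a)^2 + 2*sin(a) + 1)


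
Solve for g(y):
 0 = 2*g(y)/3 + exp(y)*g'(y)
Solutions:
 g(y) = C1*exp(2*exp(-y)/3)


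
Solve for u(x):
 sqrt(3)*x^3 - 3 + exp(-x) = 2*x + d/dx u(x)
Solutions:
 u(x) = C1 + sqrt(3)*x^4/4 - x^2 - 3*x - exp(-x)


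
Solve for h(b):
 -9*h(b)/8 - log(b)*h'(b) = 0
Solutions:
 h(b) = C1*exp(-9*li(b)/8)


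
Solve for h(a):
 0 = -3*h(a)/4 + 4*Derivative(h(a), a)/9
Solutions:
 h(a) = C1*exp(27*a/16)


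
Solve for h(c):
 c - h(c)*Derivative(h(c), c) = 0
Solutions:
 h(c) = -sqrt(C1 + c^2)
 h(c) = sqrt(C1 + c^2)


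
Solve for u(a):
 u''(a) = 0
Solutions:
 u(a) = C1 + C2*a


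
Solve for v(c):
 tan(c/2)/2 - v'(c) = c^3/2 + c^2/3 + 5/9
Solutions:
 v(c) = C1 - c^4/8 - c^3/9 - 5*c/9 - log(cos(c/2))


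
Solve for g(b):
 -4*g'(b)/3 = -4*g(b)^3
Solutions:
 g(b) = -sqrt(2)*sqrt(-1/(C1 + 3*b))/2
 g(b) = sqrt(2)*sqrt(-1/(C1 + 3*b))/2


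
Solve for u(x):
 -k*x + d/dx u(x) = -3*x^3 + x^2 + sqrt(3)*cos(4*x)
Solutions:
 u(x) = C1 + k*x^2/2 - 3*x^4/4 + x^3/3 + sqrt(3)*sin(4*x)/4


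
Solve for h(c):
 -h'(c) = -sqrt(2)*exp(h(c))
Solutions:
 h(c) = log(-1/(C1 + sqrt(2)*c))


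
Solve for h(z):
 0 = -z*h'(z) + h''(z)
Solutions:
 h(z) = C1 + C2*erfi(sqrt(2)*z/2)


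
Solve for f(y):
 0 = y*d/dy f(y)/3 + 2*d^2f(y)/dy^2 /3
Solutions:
 f(y) = C1 + C2*erf(y/2)


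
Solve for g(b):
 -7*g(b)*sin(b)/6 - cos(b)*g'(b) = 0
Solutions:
 g(b) = C1*cos(b)^(7/6)


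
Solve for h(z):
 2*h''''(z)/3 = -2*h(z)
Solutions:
 h(z) = (C1*sin(sqrt(2)*3^(1/4)*z/2) + C2*cos(sqrt(2)*3^(1/4)*z/2))*exp(-sqrt(2)*3^(1/4)*z/2) + (C3*sin(sqrt(2)*3^(1/4)*z/2) + C4*cos(sqrt(2)*3^(1/4)*z/2))*exp(sqrt(2)*3^(1/4)*z/2)


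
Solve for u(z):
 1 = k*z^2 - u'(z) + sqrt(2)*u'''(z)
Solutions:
 u(z) = C1 + C2*exp(-2^(3/4)*z/2) + C3*exp(2^(3/4)*z/2) + k*z^3/3 + 2*sqrt(2)*k*z - z


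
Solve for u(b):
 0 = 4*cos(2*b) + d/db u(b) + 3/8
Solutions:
 u(b) = C1 - 3*b/8 - 4*sin(b)*cos(b)


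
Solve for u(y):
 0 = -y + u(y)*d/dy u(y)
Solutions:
 u(y) = -sqrt(C1 + y^2)
 u(y) = sqrt(C1 + y^2)


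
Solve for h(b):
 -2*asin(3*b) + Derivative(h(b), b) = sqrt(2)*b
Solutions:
 h(b) = C1 + sqrt(2)*b^2/2 + 2*b*asin(3*b) + 2*sqrt(1 - 9*b^2)/3


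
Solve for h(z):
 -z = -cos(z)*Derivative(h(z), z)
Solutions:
 h(z) = C1 + Integral(z/cos(z), z)


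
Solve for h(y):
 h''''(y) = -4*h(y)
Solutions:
 h(y) = (C1*sin(y) + C2*cos(y))*exp(-y) + (C3*sin(y) + C4*cos(y))*exp(y)


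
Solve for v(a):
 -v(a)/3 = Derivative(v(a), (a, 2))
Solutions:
 v(a) = C1*sin(sqrt(3)*a/3) + C2*cos(sqrt(3)*a/3)


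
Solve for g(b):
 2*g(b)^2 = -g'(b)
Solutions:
 g(b) = 1/(C1 + 2*b)


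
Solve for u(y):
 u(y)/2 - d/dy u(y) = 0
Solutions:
 u(y) = C1*exp(y/2)


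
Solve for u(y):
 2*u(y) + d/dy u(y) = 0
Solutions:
 u(y) = C1*exp(-2*y)


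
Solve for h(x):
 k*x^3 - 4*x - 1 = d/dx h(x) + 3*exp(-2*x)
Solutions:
 h(x) = C1 + k*x^4/4 - 2*x^2 - x + 3*exp(-2*x)/2


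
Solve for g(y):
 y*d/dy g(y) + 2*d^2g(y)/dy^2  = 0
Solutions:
 g(y) = C1 + C2*erf(y/2)


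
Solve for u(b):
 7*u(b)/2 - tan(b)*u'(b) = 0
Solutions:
 u(b) = C1*sin(b)^(7/2)


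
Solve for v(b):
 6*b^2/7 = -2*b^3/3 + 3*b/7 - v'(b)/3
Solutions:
 v(b) = C1 - b^4/2 - 6*b^3/7 + 9*b^2/14


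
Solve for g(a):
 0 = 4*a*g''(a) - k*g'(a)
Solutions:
 g(a) = C1 + a^(re(k)/4 + 1)*(C2*sin(log(a)*Abs(im(k))/4) + C3*cos(log(a)*im(k)/4))


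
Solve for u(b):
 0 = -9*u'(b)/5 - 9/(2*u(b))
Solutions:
 u(b) = -sqrt(C1 - 5*b)
 u(b) = sqrt(C1 - 5*b)


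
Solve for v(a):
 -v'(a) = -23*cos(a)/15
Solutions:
 v(a) = C1 + 23*sin(a)/15


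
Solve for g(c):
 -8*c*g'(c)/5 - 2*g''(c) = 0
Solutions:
 g(c) = C1 + C2*erf(sqrt(10)*c/5)


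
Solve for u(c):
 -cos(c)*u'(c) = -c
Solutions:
 u(c) = C1 + Integral(c/cos(c), c)


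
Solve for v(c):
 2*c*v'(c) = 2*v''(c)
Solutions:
 v(c) = C1 + C2*erfi(sqrt(2)*c/2)


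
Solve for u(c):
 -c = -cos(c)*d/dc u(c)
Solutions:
 u(c) = C1 + Integral(c/cos(c), c)


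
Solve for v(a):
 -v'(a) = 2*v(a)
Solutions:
 v(a) = C1*exp(-2*a)


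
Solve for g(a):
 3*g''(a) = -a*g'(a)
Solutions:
 g(a) = C1 + C2*erf(sqrt(6)*a/6)


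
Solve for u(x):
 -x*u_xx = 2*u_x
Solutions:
 u(x) = C1 + C2/x


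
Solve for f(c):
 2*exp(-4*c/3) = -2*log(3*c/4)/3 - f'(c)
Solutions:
 f(c) = C1 - 2*c*log(c)/3 + 2*c*(-log(3) + 1 + 2*log(2))/3 + 3*exp(-4*c/3)/2


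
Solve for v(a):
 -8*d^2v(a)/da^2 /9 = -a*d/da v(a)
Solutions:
 v(a) = C1 + C2*erfi(3*a/4)


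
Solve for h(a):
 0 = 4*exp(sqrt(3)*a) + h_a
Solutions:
 h(a) = C1 - 4*sqrt(3)*exp(sqrt(3)*a)/3


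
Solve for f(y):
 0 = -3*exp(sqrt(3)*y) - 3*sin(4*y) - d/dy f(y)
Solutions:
 f(y) = C1 - sqrt(3)*exp(sqrt(3)*y) + 3*cos(4*y)/4


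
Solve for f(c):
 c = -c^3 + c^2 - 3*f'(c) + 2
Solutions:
 f(c) = C1 - c^4/12 + c^3/9 - c^2/6 + 2*c/3


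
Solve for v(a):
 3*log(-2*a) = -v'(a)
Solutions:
 v(a) = C1 - 3*a*log(-a) + 3*a*(1 - log(2))


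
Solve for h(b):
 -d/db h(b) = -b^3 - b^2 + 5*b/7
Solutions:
 h(b) = C1 + b^4/4 + b^3/3 - 5*b^2/14


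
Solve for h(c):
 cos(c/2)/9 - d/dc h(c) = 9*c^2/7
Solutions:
 h(c) = C1 - 3*c^3/7 + 2*sin(c/2)/9


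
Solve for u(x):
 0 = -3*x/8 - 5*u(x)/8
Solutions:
 u(x) = -3*x/5


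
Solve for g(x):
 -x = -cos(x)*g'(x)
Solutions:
 g(x) = C1 + Integral(x/cos(x), x)


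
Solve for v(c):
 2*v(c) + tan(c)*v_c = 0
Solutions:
 v(c) = C1/sin(c)^2


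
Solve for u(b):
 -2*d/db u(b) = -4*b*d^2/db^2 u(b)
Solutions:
 u(b) = C1 + C2*b^(3/2)


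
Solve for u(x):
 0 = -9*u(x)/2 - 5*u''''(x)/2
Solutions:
 u(x) = (C1*sin(5^(3/4)*sqrt(6)*x/10) + C2*cos(5^(3/4)*sqrt(6)*x/10))*exp(-5^(3/4)*sqrt(6)*x/10) + (C3*sin(5^(3/4)*sqrt(6)*x/10) + C4*cos(5^(3/4)*sqrt(6)*x/10))*exp(5^(3/4)*sqrt(6)*x/10)


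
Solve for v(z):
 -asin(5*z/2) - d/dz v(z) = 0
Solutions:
 v(z) = C1 - z*asin(5*z/2) - sqrt(4 - 25*z^2)/5


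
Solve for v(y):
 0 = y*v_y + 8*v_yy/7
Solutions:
 v(y) = C1 + C2*erf(sqrt(7)*y/4)


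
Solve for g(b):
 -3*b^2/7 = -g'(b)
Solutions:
 g(b) = C1 + b^3/7


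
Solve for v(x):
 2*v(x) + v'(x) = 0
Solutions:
 v(x) = C1*exp(-2*x)


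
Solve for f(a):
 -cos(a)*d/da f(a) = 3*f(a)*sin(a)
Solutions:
 f(a) = C1*cos(a)^3


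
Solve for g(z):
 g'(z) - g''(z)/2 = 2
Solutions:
 g(z) = C1 + C2*exp(2*z) + 2*z


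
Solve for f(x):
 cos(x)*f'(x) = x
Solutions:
 f(x) = C1 + Integral(x/cos(x), x)


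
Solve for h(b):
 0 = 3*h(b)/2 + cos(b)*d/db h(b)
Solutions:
 h(b) = C1*(sin(b) - 1)^(3/4)/(sin(b) + 1)^(3/4)


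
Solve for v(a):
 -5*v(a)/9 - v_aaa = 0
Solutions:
 v(a) = C3*exp(-15^(1/3)*a/3) + (C1*sin(3^(5/6)*5^(1/3)*a/6) + C2*cos(3^(5/6)*5^(1/3)*a/6))*exp(15^(1/3)*a/6)


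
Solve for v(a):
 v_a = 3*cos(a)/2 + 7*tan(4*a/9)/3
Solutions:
 v(a) = C1 - 21*log(cos(4*a/9))/4 + 3*sin(a)/2


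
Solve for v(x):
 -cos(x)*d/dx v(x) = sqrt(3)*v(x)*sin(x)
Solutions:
 v(x) = C1*cos(x)^(sqrt(3))


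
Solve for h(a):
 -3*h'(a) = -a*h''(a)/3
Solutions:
 h(a) = C1 + C2*a^10


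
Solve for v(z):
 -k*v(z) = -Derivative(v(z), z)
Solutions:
 v(z) = C1*exp(k*z)


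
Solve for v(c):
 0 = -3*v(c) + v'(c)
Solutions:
 v(c) = C1*exp(3*c)


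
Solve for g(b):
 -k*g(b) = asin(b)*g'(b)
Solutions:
 g(b) = C1*exp(-k*Integral(1/asin(b), b))


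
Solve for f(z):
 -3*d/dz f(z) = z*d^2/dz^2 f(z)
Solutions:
 f(z) = C1 + C2/z^2


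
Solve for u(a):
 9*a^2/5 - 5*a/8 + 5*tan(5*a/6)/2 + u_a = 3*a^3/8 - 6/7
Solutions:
 u(a) = C1 + 3*a^4/32 - 3*a^3/5 + 5*a^2/16 - 6*a/7 + 3*log(cos(5*a/6))


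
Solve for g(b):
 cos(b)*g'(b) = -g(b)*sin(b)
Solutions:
 g(b) = C1*cos(b)


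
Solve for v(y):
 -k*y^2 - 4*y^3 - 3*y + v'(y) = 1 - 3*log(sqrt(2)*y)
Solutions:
 v(y) = C1 + k*y^3/3 + y^4 + 3*y^2/2 - 3*y*log(y) - 3*y*log(2)/2 + 4*y


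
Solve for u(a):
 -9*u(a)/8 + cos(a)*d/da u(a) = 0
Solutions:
 u(a) = C1*(sin(a) + 1)^(9/16)/(sin(a) - 1)^(9/16)


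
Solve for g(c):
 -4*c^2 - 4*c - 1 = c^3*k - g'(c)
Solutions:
 g(c) = C1 + c^4*k/4 + 4*c^3/3 + 2*c^2 + c


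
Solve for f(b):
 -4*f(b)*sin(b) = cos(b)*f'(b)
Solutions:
 f(b) = C1*cos(b)^4


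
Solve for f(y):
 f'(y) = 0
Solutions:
 f(y) = C1


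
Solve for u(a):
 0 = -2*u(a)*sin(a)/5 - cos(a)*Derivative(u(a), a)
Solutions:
 u(a) = C1*cos(a)^(2/5)


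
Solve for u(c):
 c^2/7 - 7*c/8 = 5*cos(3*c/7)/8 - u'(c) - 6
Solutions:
 u(c) = C1 - c^3/21 + 7*c^2/16 - 6*c + 35*sin(3*c/7)/24


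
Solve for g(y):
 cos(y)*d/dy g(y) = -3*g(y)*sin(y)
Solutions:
 g(y) = C1*cos(y)^3


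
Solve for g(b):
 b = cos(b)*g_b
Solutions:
 g(b) = C1 + Integral(b/cos(b), b)


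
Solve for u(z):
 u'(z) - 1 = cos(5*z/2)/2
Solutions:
 u(z) = C1 + z + sin(5*z/2)/5


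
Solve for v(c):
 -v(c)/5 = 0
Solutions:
 v(c) = 0


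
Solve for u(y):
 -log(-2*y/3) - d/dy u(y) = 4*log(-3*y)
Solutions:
 u(y) = C1 - 5*y*log(-y) + y*(5 - log(54))


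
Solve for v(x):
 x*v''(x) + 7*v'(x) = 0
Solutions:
 v(x) = C1 + C2/x^6


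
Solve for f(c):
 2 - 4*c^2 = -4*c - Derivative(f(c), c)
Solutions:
 f(c) = C1 + 4*c^3/3 - 2*c^2 - 2*c


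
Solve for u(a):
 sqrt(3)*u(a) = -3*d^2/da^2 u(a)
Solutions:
 u(a) = C1*sin(3^(3/4)*a/3) + C2*cos(3^(3/4)*a/3)


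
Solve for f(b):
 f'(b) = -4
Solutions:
 f(b) = C1 - 4*b


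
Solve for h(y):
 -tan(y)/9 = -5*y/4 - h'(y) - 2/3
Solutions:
 h(y) = C1 - 5*y^2/8 - 2*y/3 - log(cos(y))/9


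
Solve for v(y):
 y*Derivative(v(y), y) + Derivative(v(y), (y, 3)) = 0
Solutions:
 v(y) = C1 + Integral(C2*airyai(-y) + C3*airybi(-y), y)


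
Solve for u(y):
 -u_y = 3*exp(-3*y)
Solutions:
 u(y) = C1 + exp(-3*y)


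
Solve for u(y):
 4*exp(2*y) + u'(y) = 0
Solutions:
 u(y) = C1 - 2*exp(2*y)


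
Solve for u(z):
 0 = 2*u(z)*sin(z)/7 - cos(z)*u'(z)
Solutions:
 u(z) = C1/cos(z)^(2/7)


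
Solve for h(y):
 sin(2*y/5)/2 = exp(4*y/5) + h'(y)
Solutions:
 h(y) = C1 - 5*exp(4*y/5)/4 - 5*cos(2*y/5)/4


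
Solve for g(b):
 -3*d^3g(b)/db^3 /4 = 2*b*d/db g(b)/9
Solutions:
 g(b) = C1 + Integral(C2*airyai(-2*b/3) + C3*airybi(-2*b/3), b)


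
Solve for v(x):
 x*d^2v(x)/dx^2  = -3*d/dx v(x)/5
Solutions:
 v(x) = C1 + C2*x^(2/5)


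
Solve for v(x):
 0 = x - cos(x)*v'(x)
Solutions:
 v(x) = C1 + Integral(x/cos(x), x)


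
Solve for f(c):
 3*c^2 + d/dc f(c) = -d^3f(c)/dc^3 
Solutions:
 f(c) = C1 + C2*sin(c) + C3*cos(c) - c^3 + 6*c


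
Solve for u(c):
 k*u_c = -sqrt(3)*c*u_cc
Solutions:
 u(c) = C1 + c^(-sqrt(3)*re(k)/3 + 1)*(C2*sin(sqrt(3)*log(c)*Abs(im(k))/3) + C3*cos(sqrt(3)*log(c)*im(k)/3))


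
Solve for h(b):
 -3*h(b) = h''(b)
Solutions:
 h(b) = C1*sin(sqrt(3)*b) + C2*cos(sqrt(3)*b)


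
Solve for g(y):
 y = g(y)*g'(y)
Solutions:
 g(y) = -sqrt(C1 + y^2)
 g(y) = sqrt(C1 + y^2)


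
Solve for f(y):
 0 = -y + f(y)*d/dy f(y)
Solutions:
 f(y) = -sqrt(C1 + y^2)
 f(y) = sqrt(C1 + y^2)


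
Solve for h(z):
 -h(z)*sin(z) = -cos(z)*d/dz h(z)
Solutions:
 h(z) = C1/cos(z)


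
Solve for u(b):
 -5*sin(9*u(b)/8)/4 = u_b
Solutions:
 5*b/4 + 4*log(cos(9*u(b)/8) - 1)/9 - 4*log(cos(9*u(b)/8) + 1)/9 = C1


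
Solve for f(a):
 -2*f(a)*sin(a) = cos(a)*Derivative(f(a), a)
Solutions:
 f(a) = C1*cos(a)^2


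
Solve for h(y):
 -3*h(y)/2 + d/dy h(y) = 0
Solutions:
 h(y) = C1*exp(3*y/2)


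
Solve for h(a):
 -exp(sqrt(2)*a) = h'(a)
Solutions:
 h(a) = C1 - sqrt(2)*exp(sqrt(2)*a)/2


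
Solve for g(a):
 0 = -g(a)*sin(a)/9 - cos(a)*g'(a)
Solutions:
 g(a) = C1*cos(a)^(1/9)


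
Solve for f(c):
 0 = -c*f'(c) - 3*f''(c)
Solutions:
 f(c) = C1 + C2*erf(sqrt(6)*c/6)


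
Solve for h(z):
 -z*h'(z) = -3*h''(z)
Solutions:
 h(z) = C1 + C2*erfi(sqrt(6)*z/6)


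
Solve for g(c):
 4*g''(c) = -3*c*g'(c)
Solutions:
 g(c) = C1 + C2*erf(sqrt(6)*c/4)


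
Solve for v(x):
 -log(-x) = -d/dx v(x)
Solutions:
 v(x) = C1 + x*log(-x) - x


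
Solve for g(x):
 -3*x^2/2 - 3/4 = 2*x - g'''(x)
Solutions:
 g(x) = C1 + C2*x + C3*x^2 + x^5/40 + x^4/12 + x^3/8


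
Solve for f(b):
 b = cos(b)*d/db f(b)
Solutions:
 f(b) = C1 + Integral(b/cos(b), b)


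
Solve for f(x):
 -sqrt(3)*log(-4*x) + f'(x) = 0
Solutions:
 f(x) = C1 + sqrt(3)*x*log(-x) + sqrt(3)*x*(-1 + 2*log(2))


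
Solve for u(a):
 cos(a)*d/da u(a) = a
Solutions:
 u(a) = C1 + Integral(a/cos(a), a)


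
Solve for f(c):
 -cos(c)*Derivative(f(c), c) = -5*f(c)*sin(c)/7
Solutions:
 f(c) = C1/cos(c)^(5/7)


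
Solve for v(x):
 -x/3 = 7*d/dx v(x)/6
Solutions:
 v(x) = C1 - x^2/7


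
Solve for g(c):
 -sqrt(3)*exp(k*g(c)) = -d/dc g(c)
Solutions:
 g(c) = Piecewise((log(-1/(C1*k + sqrt(3)*c*k))/k, Ne(k, 0)), (nan, True))
 g(c) = Piecewise((C1 + sqrt(3)*c, Eq(k, 0)), (nan, True))


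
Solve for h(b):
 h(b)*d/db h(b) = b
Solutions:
 h(b) = -sqrt(C1 + b^2)
 h(b) = sqrt(C1 + b^2)


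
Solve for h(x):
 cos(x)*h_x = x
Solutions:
 h(x) = C1 + Integral(x/cos(x), x)


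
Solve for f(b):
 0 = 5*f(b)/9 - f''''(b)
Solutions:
 f(b) = C1*exp(-sqrt(3)*5^(1/4)*b/3) + C2*exp(sqrt(3)*5^(1/4)*b/3) + C3*sin(sqrt(3)*5^(1/4)*b/3) + C4*cos(sqrt(3)*5^(1/4)*b/3)


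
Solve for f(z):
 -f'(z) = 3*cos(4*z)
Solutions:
 f(z) = C1 - 3*sin(4*z)/4


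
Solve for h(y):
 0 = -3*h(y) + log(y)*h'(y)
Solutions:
 h(y) = C1*exp(3*li(y))


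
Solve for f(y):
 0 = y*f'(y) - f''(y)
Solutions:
 f(y) = C1 + C2*erfi(sqrt(2)*y/2)


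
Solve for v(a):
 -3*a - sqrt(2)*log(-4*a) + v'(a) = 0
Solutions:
 v(a) = C1 + 3*a^2/2 + sqrt(2)*a*log(-a) + sqrt(2)*a*(-1 + 2*log(2))


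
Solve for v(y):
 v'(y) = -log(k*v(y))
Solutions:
 li(k*v(y))/k = C1 - y


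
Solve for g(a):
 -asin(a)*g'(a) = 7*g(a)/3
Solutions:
 g(a) = C1*exp(-7*Integral(1/asin(a), a)/3)


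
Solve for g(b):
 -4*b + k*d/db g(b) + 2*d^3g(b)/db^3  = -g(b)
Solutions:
 g(b) = C1*exp(b*(2*k/((-6^(1/3) + 2^(1/3)*3^(5/6)*I)*(sqrt(3)*sqrt(2*k^3 + 27) + 9)^(1/3)) + 6^(1/3)*(sqrt(3)*sqrt(2*k^3 + 27) + 9)^(1/3)/12 - 2^(1/3)*3^(5/6)*I*(sqrt(3)*sqrt(2*k^3 + 27) + 9)^(1/3)/12)) + C2*exp(b*(-2*k/((6^(1/3) + 2^(1/3)*3^(5/6)*I)*(sqrt(3)*sqrt(2*k^3 + 27) + 9)^(1/3)) + 6^(1/3)*(sqrt(3)*sqrt(2*k^3 + 27) + 9)^(1/3)/12 + 2^(1/3)*3^(5/6)*I*(sqrt(3)*sqrt(2*k^3 + 27) + 9)^(1/3)/12)) + C3*exp(6^(1/3)*b*(6^(1/3)*k/(sqrt(3)*sqrt(2*k^3 + 27) + 9)^(1/3) - (sqrt(3)*sqrt(2*k^3 + 27) + 9)^(1/3))/6) + 4*b - 4*k


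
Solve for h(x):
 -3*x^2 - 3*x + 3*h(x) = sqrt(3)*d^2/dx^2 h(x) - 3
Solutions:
 h(x) = C1*exp(-3^(1/4)*x) + C2*exp(3^(1/4)*x) + x^2 + x - 1 + 2*sqrt(3)/3


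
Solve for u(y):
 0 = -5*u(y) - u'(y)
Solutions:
 u(y) = C1*exp(-5*y)


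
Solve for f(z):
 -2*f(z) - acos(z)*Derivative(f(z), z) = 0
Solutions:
 f(z) = C1*exp(-2*Integral(1/acos(z), z))


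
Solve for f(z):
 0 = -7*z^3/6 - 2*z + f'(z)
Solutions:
 f(z) = C1 + 7*z^4/24 + z^2


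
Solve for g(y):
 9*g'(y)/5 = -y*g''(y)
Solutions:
 g(y) = C1 + C2/y^(4/5)


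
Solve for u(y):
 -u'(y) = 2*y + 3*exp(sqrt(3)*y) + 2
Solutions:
 u(y) = C1 - y^2 - 2*y - sqrt(3)*exp(sqrt(3)*y)


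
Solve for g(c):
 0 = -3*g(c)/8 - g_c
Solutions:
 g(c) = C1*exp(-3*c/8)


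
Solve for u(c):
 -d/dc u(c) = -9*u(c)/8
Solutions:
 u(c) = C1*exp(9*c/8)


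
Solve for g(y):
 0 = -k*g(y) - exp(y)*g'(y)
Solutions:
 g(y) = C1*exp(k*exp(-y))


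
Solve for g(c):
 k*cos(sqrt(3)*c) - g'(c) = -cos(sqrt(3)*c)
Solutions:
 g(c) = C1 + sqrt(3)*k*sin(sqrt(3)*c)/3 + sqrt(3)*sin(sqrt(3)*c)/3


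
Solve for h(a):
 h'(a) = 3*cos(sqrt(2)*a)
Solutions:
 h(a) = C1 + 3*sqrt(2)*sin(sqrt(2)*a)/2


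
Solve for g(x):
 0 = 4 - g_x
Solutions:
 g(x) = C1 + 4*x


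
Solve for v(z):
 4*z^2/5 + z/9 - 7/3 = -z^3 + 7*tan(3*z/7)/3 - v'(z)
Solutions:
 v(z) = C1 - z^4/4 - 4*z^3/15 - z^2/18 + 7*z/3 - 49*log(cos(3*z/7))/9


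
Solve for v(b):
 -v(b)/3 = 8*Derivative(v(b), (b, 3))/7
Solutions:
 v(b) = C3*exp(-3^(2/3)*7^(1/3)*b/6) + (C1*sin(3^(1/6)*7^(1/3)*b/4) + C2*cos(3^(1/6)*7^(1/3)*b/4))*exp(3^(2/3)*7^(1/3)*b/12)


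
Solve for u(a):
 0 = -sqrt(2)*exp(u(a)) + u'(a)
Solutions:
 u(a) = log(-1/(C1 + sqrt(2)*a))


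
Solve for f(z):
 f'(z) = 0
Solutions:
 f(z) = C1


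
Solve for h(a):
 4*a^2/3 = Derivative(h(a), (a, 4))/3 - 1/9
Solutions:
 h(a) = C1 + C2*a + C3*a^2 + C4*a^3 + a^6/90 + a^4/72


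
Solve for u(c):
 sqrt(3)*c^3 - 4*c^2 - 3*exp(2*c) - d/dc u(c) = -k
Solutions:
 u(c) = C1 + sqrt(3)*c^4/4 - 4*c^3/3 + c*k - 3*exp(2*c)/2


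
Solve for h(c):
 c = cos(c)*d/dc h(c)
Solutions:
 h(c) = C1 + Integral(c/cos(c), c)


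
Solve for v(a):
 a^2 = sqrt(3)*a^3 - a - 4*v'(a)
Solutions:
 v(a) = C1 + sqrt(3)*a^4/16 - a^3/12 - a^2/8


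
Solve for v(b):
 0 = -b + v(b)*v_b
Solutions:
 v(b) = -sqrt(C1 + b^2)
 v(b) = sqrt(C1 + b^2)


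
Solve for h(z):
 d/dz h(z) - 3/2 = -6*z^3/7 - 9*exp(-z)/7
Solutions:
 h(z) = C1 - 3*z^4/14 + 3*z/2 + 9*exp(-z)/7


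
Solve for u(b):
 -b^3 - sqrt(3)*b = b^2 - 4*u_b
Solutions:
 u(b) = C1 + b^4/16 + b^3/12 + sqrt(3)*b^2/8


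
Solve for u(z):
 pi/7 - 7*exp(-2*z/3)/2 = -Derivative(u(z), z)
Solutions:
 u(z) = C1 - pi*z/7 - 21*exp(-2*z/3)/4


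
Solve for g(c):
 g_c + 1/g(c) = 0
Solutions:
 g(c) = -sqrt(C1 - 2*c)
 g(c) = sqrt(C1 - 2*c)


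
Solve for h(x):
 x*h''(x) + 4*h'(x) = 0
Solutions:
 h(x) = C1 + C2/x^3


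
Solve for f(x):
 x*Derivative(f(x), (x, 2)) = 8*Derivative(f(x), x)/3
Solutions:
 f(x) = C1 + C2*x^(11/3)


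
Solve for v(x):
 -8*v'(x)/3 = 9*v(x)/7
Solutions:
 v(x) = C1*exp(-27*x/56)


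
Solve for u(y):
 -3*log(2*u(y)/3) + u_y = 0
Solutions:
 -Integral(1/(log(_y) - log(3) + log(2)), (_y, u(y)))/3 = C1 - y


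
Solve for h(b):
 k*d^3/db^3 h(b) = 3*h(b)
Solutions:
 h(b) = C1*exp(3^(1/3)*b*(1/k)^(1/3)) + C2*exp(b*(-3^(1/3) + 3^(5/6)*I)*(1/k)^(1/3)/2) + C3*exp(-b*(3^(1/3) + 3^(5/6)*I)*(1/k)^(1/3)/2)


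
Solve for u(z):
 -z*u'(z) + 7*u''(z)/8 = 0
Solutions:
 u(z) = C1 + C2*erfi(2*sqrt(7)*z/7)


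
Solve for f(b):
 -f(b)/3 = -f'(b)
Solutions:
 f(b) = C1*exp(b/3)


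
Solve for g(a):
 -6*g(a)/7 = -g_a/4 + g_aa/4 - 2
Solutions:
 g(a) = (C1*sin(sqrt(623)*a/14) + C2*cos(sqrt(623)*a/14))*exp(a/2) + 7/3


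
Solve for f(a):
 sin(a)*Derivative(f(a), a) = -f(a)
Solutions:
 f(a) = C1*sqrt(cos(a) + 1)/sqrt(cos(a) - 1)


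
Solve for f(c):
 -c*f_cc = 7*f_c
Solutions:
 f(c) = C1 + C2/c^6


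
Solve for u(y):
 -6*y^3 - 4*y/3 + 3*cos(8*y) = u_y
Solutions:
 u(y) = C1 - 3*y^4/2 - 2*y^2/3 + 3*sin(8*y)/8


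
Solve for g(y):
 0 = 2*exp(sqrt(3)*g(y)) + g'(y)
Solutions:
 g(y) = sqrt(3)*(2*log(1/(C1 + 2*y)) - log(3))/6


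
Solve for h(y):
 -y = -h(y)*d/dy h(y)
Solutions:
 h(y) = -sqrt(C1 + y^2)
 h(y) = sqrt(C1 + y^2)


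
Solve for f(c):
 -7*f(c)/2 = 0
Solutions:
 f(c) = 0


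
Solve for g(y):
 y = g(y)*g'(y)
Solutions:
 g(y) = -sqrt(C1 + y^2)
 g(y) = sqrt(C1 + y^2)


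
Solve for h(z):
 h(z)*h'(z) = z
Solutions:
 h(z) = -sqrt(C1 + z^2)
 h(z) = sqrt(C1 + z^2)


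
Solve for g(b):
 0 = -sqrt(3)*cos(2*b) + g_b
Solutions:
 g(b) = C1 + sqrt(3)*sin(2*b)/2


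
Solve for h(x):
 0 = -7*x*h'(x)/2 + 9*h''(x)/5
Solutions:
 h(x) = C1 + C2*erfi(sqrt(35)*x/6)


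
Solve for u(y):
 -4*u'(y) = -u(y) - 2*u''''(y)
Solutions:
 u(y) = (C1*exp(-sqrt(2)*y*sqrt(-1 + sqrt(2))/2) + C2*exp(sqrt(2)*y*sqrt(-1 + sqrt(2))/2))*exp(sqrt(2)*y/2) + (C3*sin(sqrt(2)*y*sqrt(1 + sqrt(2))/2) + C4*cos(sqrt(2)*y*sqrt(1 + sqrt(2))/2))*exp(-sqrt(2)*y/2)


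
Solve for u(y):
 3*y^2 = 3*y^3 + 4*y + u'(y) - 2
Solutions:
 u(y) = C1 - 3*y^4/4 + y^3 - 2*y^2 + 2*y


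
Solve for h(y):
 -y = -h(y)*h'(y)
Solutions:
 h(y) = -sqrt(C1 + y^2)
 h(y) = sqrt(C1 + y^2)


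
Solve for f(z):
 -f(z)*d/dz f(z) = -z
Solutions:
 f(z) = -sqrt(C1 + z^2)
 f(z) = sqrt(C1 + z^2)


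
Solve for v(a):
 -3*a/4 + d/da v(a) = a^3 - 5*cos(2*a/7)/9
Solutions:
 v(a) = C1 + a^4/4 + 3*a^2/8 - 35*sin(2*a/7)/18


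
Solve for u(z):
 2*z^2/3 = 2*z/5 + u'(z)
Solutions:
 u(z) = C1 + 2*z^3/9 - z^2/5


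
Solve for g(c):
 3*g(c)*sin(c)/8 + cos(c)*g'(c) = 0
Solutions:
 g(c) = C1*cos(c)^(3/8)


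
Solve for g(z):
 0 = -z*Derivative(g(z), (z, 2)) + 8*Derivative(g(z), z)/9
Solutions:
 g(z) = C1 + C2*z^(17/9)


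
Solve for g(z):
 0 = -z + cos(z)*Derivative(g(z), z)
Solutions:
 g(z) = C1 + Integral(z/cos(z), z)


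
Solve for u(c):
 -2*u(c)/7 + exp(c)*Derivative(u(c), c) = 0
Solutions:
 u(c) = C1*exp(-2*exp(-c)/7)


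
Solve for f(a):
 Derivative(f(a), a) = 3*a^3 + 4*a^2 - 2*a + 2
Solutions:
 f(a) = C1 + 3*a^4/4 + 4*a^3/3 - a^2 + 2*a


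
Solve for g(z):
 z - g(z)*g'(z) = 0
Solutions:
 g(z) = -sqrt(C1 + z^2)
 g(z) = sqrt(C1 + z^2)


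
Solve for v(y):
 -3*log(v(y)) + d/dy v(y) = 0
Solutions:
 li(v(y)) = C1 + 3*y


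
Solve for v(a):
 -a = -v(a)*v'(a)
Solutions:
 v(a) = -sqrt(C1 + a^2)
 v(a) = sqrt(C1 + a^2)


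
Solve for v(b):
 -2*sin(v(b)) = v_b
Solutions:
 v(b) = -acos((-C1 - exp(4*b))/(C1 - exp(4*b))) + 2*pi
 v(b) = acos((-C1 - exp(4*b))/(C1 - exp(4*b)))


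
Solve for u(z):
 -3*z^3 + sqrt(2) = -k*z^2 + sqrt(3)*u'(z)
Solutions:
 u(z) = C1 + sqrt(3)*k*z^3/9 - sqrt(3)*z^4/4 + sqrt(6)*z/3


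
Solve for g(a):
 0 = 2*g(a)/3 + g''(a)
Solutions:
 g(a) = C1*sin(sqrt(6)*a/3) + C2*cos(sqrt(6)*a/3)
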